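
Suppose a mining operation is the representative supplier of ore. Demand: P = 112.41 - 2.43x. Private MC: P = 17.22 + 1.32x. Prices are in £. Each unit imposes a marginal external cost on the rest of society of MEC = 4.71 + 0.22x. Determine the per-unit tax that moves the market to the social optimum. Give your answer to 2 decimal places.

Social marginal cost = private MC + MEC = 21.93 + 1.54x.
Set SMC = demand: 21.93 + 1.54x = 112.41 - 2.43x → x* = 22.7909.
The Pigouvian tax equals MEC at x*: 4.71 + 0.22×22.7909 = 9.7240.

tax = £9.72 per unit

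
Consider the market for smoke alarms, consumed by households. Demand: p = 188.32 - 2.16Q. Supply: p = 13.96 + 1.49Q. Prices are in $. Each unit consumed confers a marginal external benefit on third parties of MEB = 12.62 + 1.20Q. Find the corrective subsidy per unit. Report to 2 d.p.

Social marginal benefit = demand + MEB = 200.94 - 0.96Q.
Set SMB = MC: 200.94 - 0.96Q = 13.96 + 1.49Q → Q* = 76.3184.
The Pigouvian subsidy equals MEB at Q*: 12.62 + 1.20×76.3184 = 104.2021.

subsidy = $104.20 per unit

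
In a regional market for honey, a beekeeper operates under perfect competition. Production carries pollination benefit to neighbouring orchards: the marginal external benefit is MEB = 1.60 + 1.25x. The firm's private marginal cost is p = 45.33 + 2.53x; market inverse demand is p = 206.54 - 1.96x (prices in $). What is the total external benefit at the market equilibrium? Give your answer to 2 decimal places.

$863.14

Market equilibrium (private): 45.33 + 2.53x = 206.54 - 1.96x → x_m = 35.9042.
Total external benefit = ∫₀^{x_m} (1.60 + 1.25x) dx = 1.60×35.9042 + ½×1.25×35.9042² = 863.1415.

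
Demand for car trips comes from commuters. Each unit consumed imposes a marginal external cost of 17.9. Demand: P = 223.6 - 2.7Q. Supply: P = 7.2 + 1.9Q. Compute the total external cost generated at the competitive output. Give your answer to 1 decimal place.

842.1

Market equilibrium (private): 7.2 + 1.9Q = 223.6 - 2.7Q → Q_m = 47.0435.
Total external cost = MEC × Q_m = 17.9 × 47.0435 = 842.0787.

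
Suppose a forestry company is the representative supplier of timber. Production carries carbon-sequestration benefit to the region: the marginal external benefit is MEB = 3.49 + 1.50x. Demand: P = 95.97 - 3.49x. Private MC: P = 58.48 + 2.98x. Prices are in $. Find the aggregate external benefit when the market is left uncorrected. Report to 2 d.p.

Market equilibrium (private): 58.48 + 2.98x = 95.97 - 3.49x → x_m = 5.7944.
Total external benefit = ∫₀^{x_m} (3.49 + 1.50x) dx = 3.49×5.7944 + ½×1.50×5.7944² = 45.4038.

$45.40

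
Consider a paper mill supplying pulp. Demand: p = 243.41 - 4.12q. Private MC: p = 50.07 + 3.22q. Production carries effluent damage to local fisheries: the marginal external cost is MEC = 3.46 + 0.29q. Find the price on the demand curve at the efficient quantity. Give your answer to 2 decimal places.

P = 140.88

Social marginal cost = private MC + MEC = 53.53 + 3.51q.
Set SMC = demand: 53.53 + 3.51q = 243.41 - 4.12q → q* = 24.8860.
Consumer price on the demand curve at q*: 243.41 − 4.12×24.8860 = 140.8797.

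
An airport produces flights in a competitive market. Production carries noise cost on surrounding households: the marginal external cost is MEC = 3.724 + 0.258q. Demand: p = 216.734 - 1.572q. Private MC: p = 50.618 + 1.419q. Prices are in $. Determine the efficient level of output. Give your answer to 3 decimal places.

q* = 49.982

Social marginal cost = private MC + MEC = 54.342 + 1.677q.
Set SMC = demand: 54.342 + 1.677q = 216.734 - 1.572q → q* = 49.9821.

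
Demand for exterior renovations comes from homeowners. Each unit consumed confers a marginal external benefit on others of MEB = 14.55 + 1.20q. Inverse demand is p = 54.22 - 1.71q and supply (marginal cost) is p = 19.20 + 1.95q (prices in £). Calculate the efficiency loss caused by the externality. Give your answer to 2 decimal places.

Market equilibrium (private): 19.20 + 1.95q = 54.22 - 1.71q → q_m = 9.5683.
Social marginal benefit = demand + MEB = 68.77 - 0.51q.
Set SMB = MC: 68.77 - 0.51q = 19.20 + 1.95q → q* = 20.1504.
The loss is the area between SMB and MC from q* to q_m; with linear curves that's a triangle of height MEB(q_m).
DWL = ½ × 10.5821 × 26.0320 = 137.7366.

DWL = £137.74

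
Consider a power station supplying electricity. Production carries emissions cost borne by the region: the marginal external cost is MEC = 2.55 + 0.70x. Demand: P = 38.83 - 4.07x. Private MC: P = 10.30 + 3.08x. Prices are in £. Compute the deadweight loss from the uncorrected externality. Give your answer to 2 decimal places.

DWL = £1.82

Market equilibrium (private): 10.30 + 3.08x = 38.83 - 4.07x → x_m = 3.9902.
Social marginal cost = private MC + MEC = 12.85 + 3.78x.
Set SMC = demand: 12.85 + 3.78x = 38.83 - 4.07x → x* = 3.3096.
Between x* and x_m the wedge SMC − demand runs linearly from 0 to MEC(x_m), so the loss is a triangle.
DWL = ½ × 0.6806 × 5.3431 = 1.8183.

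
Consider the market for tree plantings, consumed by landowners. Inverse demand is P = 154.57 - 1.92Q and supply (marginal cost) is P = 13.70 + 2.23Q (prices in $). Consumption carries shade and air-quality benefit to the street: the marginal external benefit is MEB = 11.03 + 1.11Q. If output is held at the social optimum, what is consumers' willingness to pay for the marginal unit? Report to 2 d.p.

P = $58.63

Social marginal benefit = demand + MEB = 165.60 - 0.81Q.
Set SMB = MC: 165.60 - 0.81Q = 13.70 + 2.23Q → Q* = 49.9671.
Consumer price on the demand curve at Q*: 154.57 − 1.92×49.9671 = 58.6332.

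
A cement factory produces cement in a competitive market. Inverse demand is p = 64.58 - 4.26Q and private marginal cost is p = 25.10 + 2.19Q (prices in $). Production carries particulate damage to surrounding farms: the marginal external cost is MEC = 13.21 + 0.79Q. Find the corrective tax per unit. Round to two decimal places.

tax = $16.08 per unit

Social marginal cost = private MC + MEC = 38.31 + 2.98Q.
Set SMC = demand: 38.31 + 2.98Q = 64.58 - 4.26Q → Q* = 3.6285.
The Pigouvian tax equals MEC at Q*: 13.21 + 0.79×3.6285 = 16.0765.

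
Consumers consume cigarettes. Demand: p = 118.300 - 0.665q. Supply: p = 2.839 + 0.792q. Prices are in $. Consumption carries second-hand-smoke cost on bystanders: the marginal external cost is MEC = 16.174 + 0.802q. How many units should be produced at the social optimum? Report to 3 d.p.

q* = 43.952

Social marginal benefit = demand − MEC = 102.126 - 1.467q.
Set SMB = MC: 102.126 - 1.467q = 2.839 + 0.792q → q* = 43.9517.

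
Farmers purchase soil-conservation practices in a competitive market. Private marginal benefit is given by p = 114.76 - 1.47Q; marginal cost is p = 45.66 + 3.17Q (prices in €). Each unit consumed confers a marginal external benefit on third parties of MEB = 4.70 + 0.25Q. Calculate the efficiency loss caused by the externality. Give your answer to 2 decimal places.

Market equilibrium (private): 45.66 + 3.17Q = 114.76 - 1.47Q → Q_m = 14.8922.
Social marginal benefit = demand + MEB = 119.46 - 1.22Q.
Set SMB = MC: 119.46 - 1.22Q = 45.66 + 3.17Q → Q* = 16.8109.
The loss is the area between SMB and MC from Q* to Q_m; with linear curves that's a triangle of height MEB(Q_m).
DWL = ½ × 1.9187 × 8.4231 = 8.0807.

DWL = €8.08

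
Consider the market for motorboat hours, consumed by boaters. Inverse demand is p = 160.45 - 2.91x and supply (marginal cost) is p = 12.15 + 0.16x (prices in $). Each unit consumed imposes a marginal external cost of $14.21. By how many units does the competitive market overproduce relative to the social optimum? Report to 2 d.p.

Market equilibrium (private): 12.15 + 0.16x = 160.45 - 2.91x → x_m = 48.3062.
Social marginal benefit = demand − MEC = 146.24 - 2.91x.
Set SMB = MC: 146.24 - 2.91x = 12.15 + 0.16x → x* = 43.6775.
Gap = |48.3062 − 43.6775| = 4.6287.

4.63 units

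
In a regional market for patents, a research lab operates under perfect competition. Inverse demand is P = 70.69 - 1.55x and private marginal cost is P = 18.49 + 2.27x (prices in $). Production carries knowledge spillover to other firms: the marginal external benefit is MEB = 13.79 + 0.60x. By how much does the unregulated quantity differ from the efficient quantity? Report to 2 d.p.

Market equilibrium (private): 18.49 + 2.27x = 70.69 - 1.55x → x_m = 13.6649.
Social marginal cost = private MC − MEB = 4.70 + 1.67x.
Set SMC = demand: 4.70 + 1.67x = 70.69 - 1.55x → x* = 20.4938.
Gap = |13.6649 − 20.4938| = 6.8289.

6.83 units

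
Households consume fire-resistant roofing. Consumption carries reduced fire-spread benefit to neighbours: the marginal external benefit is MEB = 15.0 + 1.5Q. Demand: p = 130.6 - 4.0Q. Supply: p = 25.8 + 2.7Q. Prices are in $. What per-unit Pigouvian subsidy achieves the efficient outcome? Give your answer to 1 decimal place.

subsidy = $49.6 per unit

Social marginal benefit = demand + MEB = 145.6 - 2.5Q.
Set SMB = MC: 145.6 - 2.5Q = 25.8 + 2.7Q → Q* = 23.0385.
The Pigouvian subsidy equals MEB at Q*: 15.0 + 1.5×23.0385 = 49.5578.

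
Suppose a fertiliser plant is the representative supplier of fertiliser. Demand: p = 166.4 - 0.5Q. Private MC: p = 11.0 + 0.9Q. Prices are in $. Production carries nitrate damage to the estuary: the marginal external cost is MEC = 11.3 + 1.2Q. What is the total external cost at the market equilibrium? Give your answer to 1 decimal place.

Market equilibrium (private): 11.0 + 0.9Q = 166.4 - 0.5Q → Q_m = 111.0000.
Total external cost = ∫₀^{Q_m} (11.3 + 1.2Q) dQ = 11.3×111.0000 + ½×1.2×111.0000² = 8646.9000.

$8646.9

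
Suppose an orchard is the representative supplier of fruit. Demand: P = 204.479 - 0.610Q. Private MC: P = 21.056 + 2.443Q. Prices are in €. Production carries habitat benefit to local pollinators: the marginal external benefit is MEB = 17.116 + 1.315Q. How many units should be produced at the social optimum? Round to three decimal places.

Q* = 115.385

Social marginal cost = private MC − MEB = 3.940 + 1.128Q.
Set SMC = demand: 3.940 + 1.128Q = 204.479 - 0.610Q → Q* = 115.3849.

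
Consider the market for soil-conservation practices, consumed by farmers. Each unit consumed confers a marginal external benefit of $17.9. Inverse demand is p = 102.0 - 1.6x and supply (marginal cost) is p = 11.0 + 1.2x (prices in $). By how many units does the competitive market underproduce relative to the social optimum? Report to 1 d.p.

6.4 units

Market equilibrium (private): 11.0 + 1.2x = 102.0 - 1.6x → x_m = 32.5000.
Social marginal benefit = demand + MEB = 119.9 - 1.6x.
Set SMB = MC: 119.9 - 1.6x = 11.0 + 1.2x → x* = 38.8929.
Gap = |32.5000 − 38.8929| = 6.3929.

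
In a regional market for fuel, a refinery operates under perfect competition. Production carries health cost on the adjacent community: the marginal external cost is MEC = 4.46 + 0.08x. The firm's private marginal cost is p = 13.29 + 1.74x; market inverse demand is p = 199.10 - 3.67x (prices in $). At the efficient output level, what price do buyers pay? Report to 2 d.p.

Social marginal cost = private MC + MEC = 17.75 + 1.82x.
Set SMC = demand: 17.75 + 1.82x = 199.10 - 3.67x → x* = 33.0328.
Consumer price on the demand curve at x*: 199.10 − 3.67×33.0328 = 77.8696.

P = $77.87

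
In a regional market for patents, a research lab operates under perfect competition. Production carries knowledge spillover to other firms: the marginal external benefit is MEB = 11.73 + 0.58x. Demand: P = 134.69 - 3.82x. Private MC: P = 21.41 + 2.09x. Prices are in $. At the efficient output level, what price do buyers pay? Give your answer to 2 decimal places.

P = $45.10

Social marginal cost = private MC − MEB = 9.68 + 1.51x.
Set SMC = demand: 9.68 + 1.51x = 134.69 - 3.82x → x* = 23.4540.
Consumer price on the demand curve at x*: 134.69 − 3.82×23.4540 = 45.0957.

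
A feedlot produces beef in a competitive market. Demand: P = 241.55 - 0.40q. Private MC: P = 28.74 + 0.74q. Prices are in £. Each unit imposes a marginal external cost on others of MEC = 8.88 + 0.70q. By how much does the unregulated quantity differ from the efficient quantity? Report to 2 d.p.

75.84 units

Market equilibrium (private): 28.74 + 0.74q = 241.55 - 0.40q → q_m = 186.6754.
Social marginal cost = private MC + MEC = 37.62 + 1.44q.
Set SMC = demand: 37.62 + 1.44q = 241.55 - 0.40q → q* = 110.8315.
Gap = |186.6754 − 110.8315| = 75.8439.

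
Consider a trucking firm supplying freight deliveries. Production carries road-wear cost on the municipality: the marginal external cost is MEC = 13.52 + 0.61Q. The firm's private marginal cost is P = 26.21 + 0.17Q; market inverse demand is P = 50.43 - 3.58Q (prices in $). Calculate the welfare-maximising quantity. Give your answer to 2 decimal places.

Social marginal cost = private MC + MEC = 39.73 + 0.78Q.
Set SMC = demand: 39.73 + 0.78Q = 50.43 - 3.58Q → Q* = 2.4541.

Q* = 2.45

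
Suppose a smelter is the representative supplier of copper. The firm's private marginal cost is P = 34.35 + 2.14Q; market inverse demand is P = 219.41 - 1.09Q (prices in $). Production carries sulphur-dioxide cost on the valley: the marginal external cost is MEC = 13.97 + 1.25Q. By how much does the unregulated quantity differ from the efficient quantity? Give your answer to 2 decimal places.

19.10 units

Market equilibrium (private): 34.35 + 2.14Q = 219.41 - 1.09Q → Q_m = 57.2941.
Social marginal cost = private MC + MEC = 48.32 + 3.39Q.
Set SMC = demand: 48.32 + 3.39Q = 219.41 - 1.09Q → Q* = 38.1897.
Gap = |57.2941 − 38.1897| = 19.1044.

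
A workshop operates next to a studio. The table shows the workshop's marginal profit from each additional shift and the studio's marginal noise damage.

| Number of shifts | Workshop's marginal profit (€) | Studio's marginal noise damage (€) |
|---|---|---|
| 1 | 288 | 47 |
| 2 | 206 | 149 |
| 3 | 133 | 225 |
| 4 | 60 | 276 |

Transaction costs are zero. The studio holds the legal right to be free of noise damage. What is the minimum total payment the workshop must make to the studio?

€196

Efficient level: marginal profit ≥ marginal noise damage through level 2, so k* = 2.
With the studio holding the right, the workshop must at least compensate total damage at k*: 47 + 149 = 196.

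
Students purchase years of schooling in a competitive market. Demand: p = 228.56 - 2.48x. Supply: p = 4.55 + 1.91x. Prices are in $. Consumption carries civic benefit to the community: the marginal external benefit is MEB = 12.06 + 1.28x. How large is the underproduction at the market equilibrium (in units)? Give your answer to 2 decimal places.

24.88 units

Market equilibrium (private): 4.55 + 1.91x = 228.56 - 2.48x → x_m = 51.0273.
Social marginal benefit = demand + MEB = 240.62 - 1.20x.
Set SMB = MC: 240.62 - 1.20x = 4.55 + 1.91x → x* = 75.9068.
Gap = |51.0273 − 75.9068| = 24.8795.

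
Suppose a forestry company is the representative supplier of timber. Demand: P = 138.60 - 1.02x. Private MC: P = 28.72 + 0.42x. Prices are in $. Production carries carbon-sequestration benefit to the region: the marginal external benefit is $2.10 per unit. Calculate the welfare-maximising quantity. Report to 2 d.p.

x* = 77.76

Social marginal cost = private MC − MEB = 26.62 + 0.42x.
Set SMC = demand: 26.62 + 0.42x = 138.60 - 1.02x → x* = 77.7639.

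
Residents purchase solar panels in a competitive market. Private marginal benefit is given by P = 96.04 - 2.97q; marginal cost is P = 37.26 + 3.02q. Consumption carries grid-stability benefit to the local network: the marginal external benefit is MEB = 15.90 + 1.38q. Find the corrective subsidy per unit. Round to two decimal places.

subsidy = 38.26 per unit

Social marginal benefit = demand + MEB = 111.94 - 1.59q.
Set SMB = MC: 111.94 - 1.59q = 37.26 + 3.02q → q* = 16.1996.
The Pigouvian subsidy equals MEB at q*: 15.90 + 1.38×16.1996 = 38.2554.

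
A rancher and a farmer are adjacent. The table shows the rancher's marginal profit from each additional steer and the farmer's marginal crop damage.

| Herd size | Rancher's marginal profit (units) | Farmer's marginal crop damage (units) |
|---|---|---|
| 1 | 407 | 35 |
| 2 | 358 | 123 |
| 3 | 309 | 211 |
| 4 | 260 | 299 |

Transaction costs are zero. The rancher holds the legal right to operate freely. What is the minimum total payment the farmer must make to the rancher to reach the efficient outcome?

Left alone the rancher would choose level 4 (marginal profit stays positive).
Efficient level: k* = 3 (marginal profit ≥ marginal crop damage through 3).
The farmer must at least cover the rancher's forgone profit from cutting 4→3: 260 = 260.

260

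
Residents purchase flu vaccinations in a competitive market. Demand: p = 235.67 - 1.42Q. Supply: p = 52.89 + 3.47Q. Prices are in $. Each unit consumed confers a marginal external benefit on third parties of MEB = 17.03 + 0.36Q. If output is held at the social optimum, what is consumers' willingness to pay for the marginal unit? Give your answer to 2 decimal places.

Social marginal benefit = demand + MEB = 252.70 - 1.06Q.
Set SMB = MC: 252.70 - 1.06Q = 52.89 + 3.47Q → Q* = 44.1082.
Consumer price on the demand curve at Q*: 235.67 − 1.42×44.1082 = 173.0364.

P = $173.04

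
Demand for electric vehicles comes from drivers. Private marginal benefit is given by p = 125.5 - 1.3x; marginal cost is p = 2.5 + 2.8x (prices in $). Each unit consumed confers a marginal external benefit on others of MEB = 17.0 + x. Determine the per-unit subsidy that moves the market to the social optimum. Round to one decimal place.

subsidy = $62.2 per unit

Social marginal benefit = demand + MEB = 142.5 - 0.3x.
Set SMB = MC: 142.5 - 0.3x = 2.5 + 2.8x → x* = 45.1613.
The Pigouvian subsidy equals MEB at x*: 17.0 + 1.0×45.1613 = 62.1613.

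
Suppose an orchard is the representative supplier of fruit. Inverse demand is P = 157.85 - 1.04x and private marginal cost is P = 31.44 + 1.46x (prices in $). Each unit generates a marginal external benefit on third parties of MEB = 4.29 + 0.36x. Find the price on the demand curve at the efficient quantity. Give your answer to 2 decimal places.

P = $94.33

Social marginal cost = private MC − MEB = 27.15 + 1.10x.
Set SMC = demand: 27.15 + 1.10x = 157.85 - 1.04x → x* = 61.0748.
Consumer price on the demand curve at x*: 157.85 − 1.04×61.0748 = 94.3322.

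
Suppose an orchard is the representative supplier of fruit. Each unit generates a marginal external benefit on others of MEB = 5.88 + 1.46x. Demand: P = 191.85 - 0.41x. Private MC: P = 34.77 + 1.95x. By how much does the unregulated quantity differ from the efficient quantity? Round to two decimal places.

Market equilibrium (private): 34.77 + 1.95x = 191.85 - 0.41x → x_m = 66.5593.
Social marginal cost = private MC − MEB = 28.89 + 0.49x.
Set SMC = demand: 28.89 + 0.49x = 191.85 - 0.41x → x* = 181.0667.
Gap = |66.5593 − 181.0667| = 114.5074.

114.51 units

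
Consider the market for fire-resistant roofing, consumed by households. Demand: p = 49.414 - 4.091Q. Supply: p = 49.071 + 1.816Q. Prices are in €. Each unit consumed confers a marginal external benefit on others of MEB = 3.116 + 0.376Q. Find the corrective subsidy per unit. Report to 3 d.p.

subsidy = €3.351 per unit

Social marginal benefit = demand + MEB = 52.530 - 3.715Q.
Set SMB = MC: 52.530 - 3.715Q = 49.071 + 1.816Q → Q* = 0.6254.
The Pigouvian subsidy equals MEB at Q*: 3.116 + 0.376×0.6254 = 3.3512.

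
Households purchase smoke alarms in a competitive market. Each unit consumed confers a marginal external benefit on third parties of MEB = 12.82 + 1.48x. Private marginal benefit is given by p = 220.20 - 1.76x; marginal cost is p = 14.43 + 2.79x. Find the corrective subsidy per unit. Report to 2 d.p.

Social marginal benefit = demand + MEB = 233.02 - 0.28x.
Set SMB = MC: 233.02 - 0.28x = 14.43 + 2.79x → x* = 71.2020.
The Pigouvian subsidy equals MEB at x*: 12.82 + 1.48×71.2020 = 118.1990.

subsidy = 118.20 per unit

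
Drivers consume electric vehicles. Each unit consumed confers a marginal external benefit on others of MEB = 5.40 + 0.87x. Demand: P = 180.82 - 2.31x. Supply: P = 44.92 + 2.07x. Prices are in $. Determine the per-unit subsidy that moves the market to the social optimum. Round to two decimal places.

subsidy = $40.42 per unit

Social marginal benefit = demand + MEB = 186.22 - 1.44x.
Set SMB = MC: 186.22 - 1.44x = 44.92 + 2.07x → x* = 40.2564.
The Pigouvian subsidy equals MEB at x*: 5.40 + 0.87×40.2564 = 40.4231.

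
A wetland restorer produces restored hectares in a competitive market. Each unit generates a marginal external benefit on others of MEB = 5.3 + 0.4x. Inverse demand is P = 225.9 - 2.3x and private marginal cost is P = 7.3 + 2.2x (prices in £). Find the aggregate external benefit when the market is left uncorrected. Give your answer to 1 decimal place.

£729.4

Market equilibrium (private): 7.3 + 2.2x = 225.9 - 2.3x → x_m = 48.5778.
Total external benefit = ∫₀^{x_m} (5.3 + 0.4x) dx = 5.3×48.5778 + ½×0.4×48.5778² = 729.4229.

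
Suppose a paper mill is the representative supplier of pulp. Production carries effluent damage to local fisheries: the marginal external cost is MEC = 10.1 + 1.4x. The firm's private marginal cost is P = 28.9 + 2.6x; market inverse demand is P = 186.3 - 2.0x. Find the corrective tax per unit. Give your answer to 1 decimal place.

Social marginal cost = private MC + MEC = 39.0 + 4.0x.
Set SMC = demand: 39.0 + 4.0x = 186.3 - 2.0x → x* = 24.5500.
The Pigouvian tax equals MEC at x*: 10.1 + 1.4×24.5500 = 44.4700.

tax = 44.5 per unit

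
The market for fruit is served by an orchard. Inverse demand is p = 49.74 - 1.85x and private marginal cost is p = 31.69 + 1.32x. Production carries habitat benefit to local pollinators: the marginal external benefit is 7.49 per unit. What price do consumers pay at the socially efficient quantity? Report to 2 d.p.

P = 34.83

Social marginal cost = private MC − MEB = 24.20 + 1.32x.
Set SMC = demand: 24.20 + 1.32x = 49.74 - 1.85x → x* = 8.0568.
Consumer price on the demand curve at x*: 49.74 − 1.85×8.0568 = 34.8349.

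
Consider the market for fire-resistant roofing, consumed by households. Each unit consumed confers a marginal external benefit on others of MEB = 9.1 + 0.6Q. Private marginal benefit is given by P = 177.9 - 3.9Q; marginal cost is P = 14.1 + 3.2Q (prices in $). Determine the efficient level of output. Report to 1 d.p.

Social marginal benefit = demand + MEB = 187.0 - 3.3Q.
Set SMB = MC: 187.0 - 3.3Q = 14.1 + 3.2Q → Q* = 26.6000.

Q* = 26.6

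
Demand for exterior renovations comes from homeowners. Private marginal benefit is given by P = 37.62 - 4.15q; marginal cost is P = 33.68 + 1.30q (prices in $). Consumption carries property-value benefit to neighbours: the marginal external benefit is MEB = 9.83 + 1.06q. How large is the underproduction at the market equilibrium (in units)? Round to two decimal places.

Market equilibrium (private): 33.68 + 1.30q = 37.62 - 4.15q → q_m = 0.7229.
Social marginal benefit = demand + MEB = 47.45 - 3.09q.
Set SMB = MC: 47.45 - 3.09q = 33.68 + 1.30q → q* = 3.1367.
Gap = |0.7229 − 3.1367| = 2.4138.

2.41 units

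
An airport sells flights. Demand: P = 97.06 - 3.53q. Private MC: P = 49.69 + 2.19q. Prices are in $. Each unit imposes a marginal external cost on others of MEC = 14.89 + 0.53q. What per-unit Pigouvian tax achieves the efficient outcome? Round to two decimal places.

Social marginal cost = private MC + MEC = 64.58 + 2.72q.
Set SMC = demand: 64.58 + 2.72q = 97.06 - 3.53q → q* = 5.1968.
The Pigouvian tax equals MEC at q*: 14.89 + 0.53×5.1968 = 17.6443.

tax = $17.64 per unit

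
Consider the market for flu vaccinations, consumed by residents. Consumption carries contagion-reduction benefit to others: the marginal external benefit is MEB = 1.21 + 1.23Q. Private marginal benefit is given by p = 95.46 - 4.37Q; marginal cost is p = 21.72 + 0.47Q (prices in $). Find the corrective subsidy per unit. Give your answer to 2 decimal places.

subsidy = $26.75 per unit

Social marginal benefit = demand + MEB = 96.67 - 3.14Q.
Set SMB = MC: 96.67 - 3.14Q = 21.72 + 0.47Q → Q* = 20.7618.
The Pigouvian subsidy equals MEB at Q*: 1.21 + 1.23×20.7618 = 26.7470.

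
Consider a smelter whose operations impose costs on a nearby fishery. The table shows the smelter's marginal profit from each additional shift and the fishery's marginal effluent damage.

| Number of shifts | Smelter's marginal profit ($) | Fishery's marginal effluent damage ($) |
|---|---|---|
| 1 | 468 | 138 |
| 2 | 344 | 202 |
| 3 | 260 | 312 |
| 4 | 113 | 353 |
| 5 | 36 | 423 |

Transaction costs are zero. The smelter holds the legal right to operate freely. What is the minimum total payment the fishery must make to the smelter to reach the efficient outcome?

$409

Left alone the smelter would choose level 5 (marginal profit stays positive).
Efficient level: k* = 2 (marginal profit ≥ marginal effluent damage through 2).
The fishery must at least cover the smelter's forgone profit from cutting 5→2: 260 + 113 + 36 = 409.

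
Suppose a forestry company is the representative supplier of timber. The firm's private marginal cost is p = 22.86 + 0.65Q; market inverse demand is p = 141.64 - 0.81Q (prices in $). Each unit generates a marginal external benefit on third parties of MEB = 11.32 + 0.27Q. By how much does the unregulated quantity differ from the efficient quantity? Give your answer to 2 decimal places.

27.97 units

Market equilibrium (private): 22.86 + 0.65Q = 141.64 - 0.81Q → Q_m = 81.3562.
Social marginal cost = private MC − MEB = 11.54 + 0.38Q.
Set SMC = demand: 11.54 + 0.38Q = 141.64 - 0.81Q → Q* = 109.3277.
Gap = |81.3562 − 109.3277| = 27.9715.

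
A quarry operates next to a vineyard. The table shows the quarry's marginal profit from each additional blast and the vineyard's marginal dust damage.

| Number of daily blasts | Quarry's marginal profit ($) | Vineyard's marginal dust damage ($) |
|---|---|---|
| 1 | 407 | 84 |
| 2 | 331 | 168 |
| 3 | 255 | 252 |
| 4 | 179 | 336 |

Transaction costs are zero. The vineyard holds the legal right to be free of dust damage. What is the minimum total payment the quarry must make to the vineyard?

Efficient level: marginal profit ≥ marginal dust damage through level 3, so k* = 3.
With the vineyard holding the right, the quarry must at least compensate total damage at k*: 84 + 168 + 252 = 504.

$504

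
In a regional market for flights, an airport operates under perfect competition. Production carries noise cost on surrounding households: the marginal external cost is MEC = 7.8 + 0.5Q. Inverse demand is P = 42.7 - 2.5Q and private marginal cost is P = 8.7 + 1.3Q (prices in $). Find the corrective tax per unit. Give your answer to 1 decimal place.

Social marginal cost = private MC + MEC = 16.5 + 1.8Q.
Set SMC = demand: 16.5 + 1.8Q = 42.7 - 2.5Q → Q* = 6.0930.
The Pigouvian tax equals MEC at Q*: 7.8 + 0.5×6.0930 = 10.8465.

tax = $10.8 per unit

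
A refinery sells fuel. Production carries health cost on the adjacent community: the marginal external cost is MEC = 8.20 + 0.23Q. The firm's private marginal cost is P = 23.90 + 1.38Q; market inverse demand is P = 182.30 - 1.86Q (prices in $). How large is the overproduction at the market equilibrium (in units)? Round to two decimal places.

Market equilibrium (private): 23.90 + 1.38Q = 182.30 - 1.86Q → Q_m = 48.8889.
Social marginal cost = private MC + MEC = 32.10 + 1.61Q.
Set SMC = demand: 32.10 + 1.61Q = 182.30 - 1.86Q → Q* = 43.2853.
Gap = |48.8889 − 43.2853| = 5.6036.

5.60 units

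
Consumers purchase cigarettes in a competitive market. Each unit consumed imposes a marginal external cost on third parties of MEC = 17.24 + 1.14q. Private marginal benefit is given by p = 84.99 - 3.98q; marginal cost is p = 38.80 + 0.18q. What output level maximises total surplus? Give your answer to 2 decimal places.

Social marginal benefit = demand − MEC = 67.75 - 5.12q.
Set SMB = MC: 67.75 - 5.12q = 38.80 + 0.18q → q* = 5.4623.

q* = 5.46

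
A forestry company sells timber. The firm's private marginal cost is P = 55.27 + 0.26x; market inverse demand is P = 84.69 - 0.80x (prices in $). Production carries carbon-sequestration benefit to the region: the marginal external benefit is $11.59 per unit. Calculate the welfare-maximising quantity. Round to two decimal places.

Social marginal cost = private MC − MEB = 43.68 + 0.26x.
Set SMC = demand: 43.68 + 0.26x = 84.69 - 0.80x → x* = 38.6887.

x* = 38.69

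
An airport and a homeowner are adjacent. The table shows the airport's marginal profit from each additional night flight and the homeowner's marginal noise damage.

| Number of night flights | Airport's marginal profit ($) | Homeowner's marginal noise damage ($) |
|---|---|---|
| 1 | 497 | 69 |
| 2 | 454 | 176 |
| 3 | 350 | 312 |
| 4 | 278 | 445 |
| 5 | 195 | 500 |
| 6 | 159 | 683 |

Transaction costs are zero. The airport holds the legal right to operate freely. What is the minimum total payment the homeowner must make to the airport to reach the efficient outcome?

$632

Left alone the airport would choose level 6 (marginal profit stays positive).
Efficient level: k* = 3 (marginal profit ≥ marginal noise damage through 3).
The homeowner must at least cover the airport's forgone profit from cutting 6→3: 278 + 195 + 159 = 632.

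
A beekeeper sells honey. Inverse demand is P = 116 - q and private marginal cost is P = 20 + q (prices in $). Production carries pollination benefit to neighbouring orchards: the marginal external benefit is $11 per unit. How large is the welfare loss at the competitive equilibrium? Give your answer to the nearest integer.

DWL = $30

Market equilibrium (private): 20 + q = 116 - q → q_m = 48.0000.
Social marginal cost = private MC − MEB = 9 + q.
Set SMC = demand: 9 + q = 116 - q → q* = 53.5000.
Between q* and q_m the wedge demand − SMC runs linearly from 0 to MEB(q_m), so the loss is a triangle.
DWL = ½ × 5.5000 × 11.0000 = 30.2500.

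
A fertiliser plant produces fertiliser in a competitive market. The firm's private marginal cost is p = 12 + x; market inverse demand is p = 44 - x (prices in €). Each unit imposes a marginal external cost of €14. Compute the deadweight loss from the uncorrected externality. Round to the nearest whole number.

Market equilibrium (private): 12 + x = 44 - x → x_m = 16.0000.
Social marginal cost = private MC + MEC = 26 + x.
Set SMC = demand: 26 + x = 44 - x → x* = 9.0000.
The loss is the area between SMC and demand from x* to x_m; with linear curves that's a triangle of height MEC(x_m).
DWL = ½ × 7.0000 × 14.0000 = 49.0000.

DWL = €49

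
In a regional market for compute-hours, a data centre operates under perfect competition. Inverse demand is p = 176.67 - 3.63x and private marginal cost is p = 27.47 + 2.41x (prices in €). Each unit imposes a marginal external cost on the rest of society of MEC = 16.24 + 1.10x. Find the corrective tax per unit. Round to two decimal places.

Social marginal cost = private MC + MEC = 43.71 + 3.51x.
Set SMC = demand: 43.71 + 3.51x = 176.67 - 3.63x → x* = 18.6218.
The Pigouvian tax equals MEC at x*: 16.24 + 1.10×18.6218 = 36.7240.

tax = €36.72 per unit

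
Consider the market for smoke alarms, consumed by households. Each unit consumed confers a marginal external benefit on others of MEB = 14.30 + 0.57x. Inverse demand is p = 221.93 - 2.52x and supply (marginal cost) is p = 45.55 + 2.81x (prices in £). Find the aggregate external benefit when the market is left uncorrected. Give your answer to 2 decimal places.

£785.31

Market equilibrium (private): 45.55 + 2.81x = 221.93 - 2.52x → x_m = 33.0919.
Total external benefit = ∫₀^{x_m} (14.30 + 0.57x) dx = 14.30×33.0919 + ½×0.57×33.0919² = 785.3102.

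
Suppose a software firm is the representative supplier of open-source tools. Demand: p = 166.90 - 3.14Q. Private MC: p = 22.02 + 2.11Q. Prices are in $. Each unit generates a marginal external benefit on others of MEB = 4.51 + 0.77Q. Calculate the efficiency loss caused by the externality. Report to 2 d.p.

DWL = $74.05

Market equilibrium (private): 22.02 + 2.11Q = 166.90 - 3.14Q → Q_m = 27.5962.
Social marginal cost = private MC − MEB = 17.51 + 1.34Q.
Set SMC = demand: 17.51 + 1.34Q = 166.90 - 3.14Q → Q* = 33.3460.
Between Q* and Q_m the wedge demand − SMC runs linearly from 0 to MEB(Q_m), so the loss is a triangle.
DWL = ½ × 5.7498 × 25.7591 = 74.0548.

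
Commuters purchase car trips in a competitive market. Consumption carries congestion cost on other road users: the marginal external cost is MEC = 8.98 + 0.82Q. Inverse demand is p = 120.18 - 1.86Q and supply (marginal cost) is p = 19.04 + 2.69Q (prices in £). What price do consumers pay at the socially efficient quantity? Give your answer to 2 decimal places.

Social marginal benefit = demand − MEC = 111.20 - 2.68Q.
Set SMB = MC: 111.20 - 2.68Q = 19.04 + 2.69Q → Q* = 17.1620.
Consumer price on the demand curve at Q*: 120.18 − 1.86×17.1620 = 88.2587.

P = £88.26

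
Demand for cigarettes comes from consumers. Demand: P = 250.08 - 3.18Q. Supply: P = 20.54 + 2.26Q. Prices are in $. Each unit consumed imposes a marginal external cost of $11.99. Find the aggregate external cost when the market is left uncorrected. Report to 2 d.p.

$505.92

Market equilibrium (private): 20.54 + 2.26Q = 250.08 - 3.18Q → Q_m = 42.1949.
Total external cost = MEC × Q_m = 11.99 × 42.1949 = 505.9169.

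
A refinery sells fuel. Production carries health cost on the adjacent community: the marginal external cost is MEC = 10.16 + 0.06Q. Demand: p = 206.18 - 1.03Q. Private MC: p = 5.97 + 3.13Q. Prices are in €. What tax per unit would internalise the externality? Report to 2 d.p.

tax = €12.86 per unit

Social marginal cost = private MC + MEC = 16.13 + 3.19Q.
Set SMC = demand: 16.13 + 3.19Q = 206.18 - 1.03Q → Q* = 45.0355.
The Pigouvian tax equals MEC at Q*: 10.16 + 0.06×45.0355 = 12.8621.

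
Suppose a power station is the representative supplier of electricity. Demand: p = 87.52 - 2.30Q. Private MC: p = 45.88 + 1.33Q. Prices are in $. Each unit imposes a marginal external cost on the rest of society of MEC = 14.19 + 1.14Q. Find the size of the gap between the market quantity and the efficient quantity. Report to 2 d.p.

Market equilibrium (private): 45.88 + 1.33Q = 87.52 - 2.30Q → Q_m = 11.4711.
Social marginal cost = private MC + MEC = 60.07 + 2.47Q.
Set SMC = demand: 60.07 + 2.47Q = 87.52 - 2.30Q → Q* = 5.7547.
Gap = |11.4711 − 5.7547| = 5.7164.

5.72 units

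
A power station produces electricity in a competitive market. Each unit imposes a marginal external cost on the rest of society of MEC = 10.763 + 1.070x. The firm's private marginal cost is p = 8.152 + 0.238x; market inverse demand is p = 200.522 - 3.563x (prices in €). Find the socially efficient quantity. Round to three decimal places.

x* = 37.283

Social marginal cost = private MC + MEC = 18.915 + 1.308x.
Set SMC = demand: 18.915 + 1.308x = 200.522 - 3.563x → x* = 37.2833.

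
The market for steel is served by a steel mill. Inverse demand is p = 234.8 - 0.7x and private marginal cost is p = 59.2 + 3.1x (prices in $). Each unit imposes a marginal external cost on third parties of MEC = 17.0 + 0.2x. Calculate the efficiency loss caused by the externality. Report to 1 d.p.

Market equilibrium (private): 59.2 + 3.1x = 234.8 - 0.7x → x_m = 46.2105.
Social marginal cost = private MC + MEC = 76.2 + 3.3x.
Set SMC = demand: 76.2 + 3.3x = 234.8 - 0.7x → x* = 39.6500.
Height of the DWL triangle at x_m is SMC(x_m) − demand(x_m) = MEC(x_m) = 26.2421.
DWL = ½ × 6.5605 × 26.2421 = 86.0806.

DWL = $86.1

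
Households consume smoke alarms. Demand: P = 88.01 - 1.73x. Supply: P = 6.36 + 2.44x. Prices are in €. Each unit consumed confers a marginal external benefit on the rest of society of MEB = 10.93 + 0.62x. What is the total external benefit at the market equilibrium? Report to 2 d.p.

Market equilibrium (private): 6.36 + 2.44x = 88.01 - 1.73x → x_m = 19.5803.
Total external benefit = ∫₀^{x_m} (10.93 + 0.62x) dx = 10.93×19.5803 + ½×0.62×19.5803² = 332.8630.

€332.86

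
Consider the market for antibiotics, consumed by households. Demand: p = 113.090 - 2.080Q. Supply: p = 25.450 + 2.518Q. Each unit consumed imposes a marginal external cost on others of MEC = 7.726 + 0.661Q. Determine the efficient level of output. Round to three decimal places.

Social marginal benefit = demand − MEC = 105.364 - 2.741Q.
Set SMB = MC: 105.364 - 2.741Q = 25.450 + 2.518Q → Q* = 15.1957.

Q* = 15.196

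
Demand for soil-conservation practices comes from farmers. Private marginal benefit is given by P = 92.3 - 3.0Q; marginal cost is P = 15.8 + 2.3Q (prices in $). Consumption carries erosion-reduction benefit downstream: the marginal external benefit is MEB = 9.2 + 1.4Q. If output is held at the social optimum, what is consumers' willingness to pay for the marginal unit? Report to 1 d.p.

P = $26.4

Social marginal benefit = demand + MEB = 101.5 - 1.6Q.
Set SMB = MC: 101.5 - 1.6Q = 15.8 + 2.3Q → Q* = 21.9744.
Consumer price on the demand curve at Q*: 92.3 − 3.0×21.9744 = 26.3768.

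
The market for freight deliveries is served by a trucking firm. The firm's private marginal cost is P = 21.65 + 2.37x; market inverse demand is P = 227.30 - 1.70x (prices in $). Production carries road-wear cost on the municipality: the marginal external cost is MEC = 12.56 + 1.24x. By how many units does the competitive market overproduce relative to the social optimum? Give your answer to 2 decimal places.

14.16 units

Market equilibrium (private): 21.65 + 2.37x = 227.30 - 1.70x → x_m = 50.5283.
Social marginal cost = private MC + MEC = 34.21 + 3.61x.
Set SMC = demand: 34.21 + 3.61x = 227.30 - 1.70x → x* = 36.3635.
Gap = |50.5283 − 36.3635| = 14.1648.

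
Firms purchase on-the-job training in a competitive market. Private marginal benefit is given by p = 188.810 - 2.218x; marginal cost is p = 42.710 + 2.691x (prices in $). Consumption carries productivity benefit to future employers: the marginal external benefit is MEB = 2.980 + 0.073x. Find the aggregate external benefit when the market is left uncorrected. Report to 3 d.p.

$121.020

Market equilibrium (private): 42.710 + 2.691x = 188.810 - 2.218x → x_m = 29.7617.
Total external benefit = ∫₀^{x_m} (2.980 + 0.073x) dx = 2.980×29.7617 + ½×0.073×29.7617² = 121.0201.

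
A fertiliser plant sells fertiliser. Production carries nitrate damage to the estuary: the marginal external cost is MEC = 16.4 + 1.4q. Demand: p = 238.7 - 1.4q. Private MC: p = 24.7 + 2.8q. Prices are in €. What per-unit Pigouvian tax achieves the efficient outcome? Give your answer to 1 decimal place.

tax = €65.8 per unit

Social marginal cost = private MC + MEC = 41.1 + 4.2q.
Set SMC = demand: 41.1 + 4.2q = 238.7 - 1.4q → q* = 35.2857.
The Pigouvian tax equals MEC at q*: 16.4 + 1.4×35.2857 = 65.8000.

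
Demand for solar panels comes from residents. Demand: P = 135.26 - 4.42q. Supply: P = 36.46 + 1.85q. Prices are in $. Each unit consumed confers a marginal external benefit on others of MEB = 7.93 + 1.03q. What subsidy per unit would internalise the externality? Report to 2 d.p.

subsidy = $28.91 per unit

Social marginal benefit = demand + MEB = 143.19 - 3.39q.
Set SMB = MC: 143.19 - 3.39q = 36.46 + 1.85q → q* = 20.3683.
The Pigouvian subsidy equals MEB at q*: 7.93 + 1.03×20.3683 = 28.9093.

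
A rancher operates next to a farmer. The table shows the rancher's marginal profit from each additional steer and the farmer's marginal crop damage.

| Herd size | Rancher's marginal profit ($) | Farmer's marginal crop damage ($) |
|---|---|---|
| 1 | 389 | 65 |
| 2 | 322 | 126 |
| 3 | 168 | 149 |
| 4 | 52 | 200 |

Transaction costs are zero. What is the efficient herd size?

Bargaining reaches the level where marginal profit last exceeds marginal crop damage.
That holds through level 3 (168 ≥ 149) but not at 4 (52 < 200).

3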